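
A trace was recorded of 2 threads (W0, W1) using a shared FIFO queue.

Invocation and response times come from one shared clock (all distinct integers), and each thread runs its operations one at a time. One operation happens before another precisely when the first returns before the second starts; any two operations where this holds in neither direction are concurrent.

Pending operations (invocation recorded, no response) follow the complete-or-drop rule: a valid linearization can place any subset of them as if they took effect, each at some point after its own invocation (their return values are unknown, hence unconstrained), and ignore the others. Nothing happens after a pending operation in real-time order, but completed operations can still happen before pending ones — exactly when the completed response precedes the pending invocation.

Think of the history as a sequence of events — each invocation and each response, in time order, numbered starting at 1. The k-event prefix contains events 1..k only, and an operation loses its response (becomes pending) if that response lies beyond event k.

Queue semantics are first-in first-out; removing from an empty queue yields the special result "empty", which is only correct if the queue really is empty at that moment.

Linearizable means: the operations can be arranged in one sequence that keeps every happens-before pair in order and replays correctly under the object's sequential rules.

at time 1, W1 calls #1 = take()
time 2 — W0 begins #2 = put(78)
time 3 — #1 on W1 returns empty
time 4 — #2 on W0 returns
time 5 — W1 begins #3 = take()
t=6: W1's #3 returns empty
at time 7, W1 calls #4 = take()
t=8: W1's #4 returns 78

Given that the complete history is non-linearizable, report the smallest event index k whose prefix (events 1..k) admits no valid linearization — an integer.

one valid order for events 1..5 is #1, #2:
after step 1 (#1 take() → empty): queue <>
after step 2 (#2 put(78)): queue <78>
at event 6 (#3's time-6 response) nothing linearizes any more
take #1, #2, #3: step 3 already fails, because #3 take() → empty cannot occur there
take #2, #1, #3: step 2 already fails, because #1 take() → empty cannot occur there

6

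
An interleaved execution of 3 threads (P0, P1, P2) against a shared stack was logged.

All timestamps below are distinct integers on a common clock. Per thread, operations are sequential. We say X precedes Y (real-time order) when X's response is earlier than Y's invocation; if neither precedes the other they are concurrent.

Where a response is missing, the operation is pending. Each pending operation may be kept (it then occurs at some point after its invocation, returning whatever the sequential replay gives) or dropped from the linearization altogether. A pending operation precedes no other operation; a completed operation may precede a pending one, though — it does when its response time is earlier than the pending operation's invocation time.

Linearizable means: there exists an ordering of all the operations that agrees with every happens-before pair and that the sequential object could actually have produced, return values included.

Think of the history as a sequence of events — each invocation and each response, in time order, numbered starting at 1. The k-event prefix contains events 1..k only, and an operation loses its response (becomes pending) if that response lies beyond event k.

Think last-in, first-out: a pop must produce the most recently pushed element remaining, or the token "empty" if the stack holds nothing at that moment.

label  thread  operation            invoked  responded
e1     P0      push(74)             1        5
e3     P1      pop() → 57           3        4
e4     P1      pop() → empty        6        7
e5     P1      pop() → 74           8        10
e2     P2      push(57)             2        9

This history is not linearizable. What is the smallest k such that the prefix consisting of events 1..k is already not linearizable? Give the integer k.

7

events 1..6 are linearizable; a witness order is e1, e2, e3:
after step 1 (e1 push(74)): stack <74>
after step 2 (e2 push(57) (pending, included)): stack <74,57>
after step 3 (e3 pop() → 57): stack <74>
with event 7 included (e4 responding at time 7), all real-time-consistent orders fail
every completion of the 1 pending operation (e2) was checked; none linearizes
take e1, e3, e4 (pending dropped): step 2 already fails, because e3 pop() → 57 cannot occur there
take e3, e1, e4 (pending dropped): step 1 already fails, because e3 pop() → 57 cannot occur there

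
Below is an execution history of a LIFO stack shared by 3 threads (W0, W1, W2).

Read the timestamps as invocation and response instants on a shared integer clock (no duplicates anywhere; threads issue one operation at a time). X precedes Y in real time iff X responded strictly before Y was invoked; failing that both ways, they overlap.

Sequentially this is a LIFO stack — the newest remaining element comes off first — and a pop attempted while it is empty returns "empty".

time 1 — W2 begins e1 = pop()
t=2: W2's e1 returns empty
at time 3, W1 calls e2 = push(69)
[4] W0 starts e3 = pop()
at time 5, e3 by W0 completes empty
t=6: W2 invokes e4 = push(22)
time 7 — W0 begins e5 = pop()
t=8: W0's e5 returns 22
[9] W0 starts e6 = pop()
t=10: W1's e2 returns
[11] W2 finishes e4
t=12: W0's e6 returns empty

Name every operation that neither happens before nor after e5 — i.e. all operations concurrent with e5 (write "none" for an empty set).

e5 spans [7,8]; an op avoiding the whole window 7..8 is ordered, any other is concurrent
e1 [1,2]: before
e2 [3,10]: concurrent
e3 [4,5]: before
e4 [6,11]: concurrent
e6 [9,12]: after

e2, e4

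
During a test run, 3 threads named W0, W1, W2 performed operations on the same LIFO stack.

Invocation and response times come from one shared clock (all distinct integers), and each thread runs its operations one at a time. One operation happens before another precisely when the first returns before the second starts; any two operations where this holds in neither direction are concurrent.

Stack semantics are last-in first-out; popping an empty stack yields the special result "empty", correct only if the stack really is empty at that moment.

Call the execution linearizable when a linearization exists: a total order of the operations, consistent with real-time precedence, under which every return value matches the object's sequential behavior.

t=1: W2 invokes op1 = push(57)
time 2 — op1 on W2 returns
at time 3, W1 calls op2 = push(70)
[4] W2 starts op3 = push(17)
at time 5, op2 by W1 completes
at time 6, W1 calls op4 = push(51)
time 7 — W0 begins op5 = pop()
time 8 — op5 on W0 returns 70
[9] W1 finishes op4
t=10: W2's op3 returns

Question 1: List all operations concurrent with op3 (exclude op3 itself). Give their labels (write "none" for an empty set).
op3 spans [4,10]; an op avoiding the whole window 4..10 is ordered, any other is concurrent
op1 [1,2]: before
op2 [3,5]: concurrent
op4 [6,9]: concurrent
op5 [7,8]: concurrent

op2, op4, op5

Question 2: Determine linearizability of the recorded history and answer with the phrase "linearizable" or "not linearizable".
one valid linearization: op1, op2, op5, op3, op4
after step 1 (op1 push(57)): stack <57>
after step 2 (op2 push(70)): stack <57,70>
after step 3 (op5 pop() → 70): stack <57>
after step 4 (op3 push(17)): stack <57,17>
after step 5 (op4 push(51)): stack <57,17,51>

linearizable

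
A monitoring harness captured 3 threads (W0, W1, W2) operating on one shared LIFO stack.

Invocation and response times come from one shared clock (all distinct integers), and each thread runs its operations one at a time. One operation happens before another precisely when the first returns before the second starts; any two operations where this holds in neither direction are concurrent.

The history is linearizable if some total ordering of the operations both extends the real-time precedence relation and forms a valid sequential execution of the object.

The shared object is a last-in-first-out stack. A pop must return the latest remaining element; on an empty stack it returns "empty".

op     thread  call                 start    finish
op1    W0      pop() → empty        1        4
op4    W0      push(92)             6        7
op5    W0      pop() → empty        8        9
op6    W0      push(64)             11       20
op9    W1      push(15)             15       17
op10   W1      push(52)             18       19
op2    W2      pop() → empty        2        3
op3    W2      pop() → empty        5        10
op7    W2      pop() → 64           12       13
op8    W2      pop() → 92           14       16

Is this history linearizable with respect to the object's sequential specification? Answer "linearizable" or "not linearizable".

not linearizable

the violation lands at event 10, op3's response at time 10: events 1..9 linearize, events 1..10 do not
real-time-consistent orders of the 5 completed operations: 6 — all fail the LIFO stack replay
take op1, op2, op3, op4, op5: step 5 already fails, because op5 pop() → empty cannot occur there
take op1, op2, op4, op3, op5: step 4 already fails, because op3 pop() → empty cannot occur there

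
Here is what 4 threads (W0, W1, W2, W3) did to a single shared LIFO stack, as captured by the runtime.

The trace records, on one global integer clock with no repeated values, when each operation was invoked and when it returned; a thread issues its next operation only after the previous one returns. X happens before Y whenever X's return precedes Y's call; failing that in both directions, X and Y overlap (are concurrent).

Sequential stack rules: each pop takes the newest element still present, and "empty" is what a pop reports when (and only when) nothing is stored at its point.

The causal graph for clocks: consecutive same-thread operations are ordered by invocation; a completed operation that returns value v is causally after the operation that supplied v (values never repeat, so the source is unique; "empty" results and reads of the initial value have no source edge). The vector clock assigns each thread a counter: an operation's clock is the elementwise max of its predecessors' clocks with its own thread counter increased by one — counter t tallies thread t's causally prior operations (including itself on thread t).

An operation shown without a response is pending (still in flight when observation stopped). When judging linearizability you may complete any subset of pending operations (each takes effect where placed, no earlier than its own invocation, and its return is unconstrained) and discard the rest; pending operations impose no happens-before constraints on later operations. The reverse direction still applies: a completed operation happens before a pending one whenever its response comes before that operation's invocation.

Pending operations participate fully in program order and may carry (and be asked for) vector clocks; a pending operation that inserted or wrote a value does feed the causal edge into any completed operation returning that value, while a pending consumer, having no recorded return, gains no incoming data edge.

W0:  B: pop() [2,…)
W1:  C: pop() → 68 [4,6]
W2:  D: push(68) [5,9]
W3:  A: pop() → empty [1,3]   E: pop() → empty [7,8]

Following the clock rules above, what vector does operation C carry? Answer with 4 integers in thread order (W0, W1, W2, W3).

invoked at 1, A has no predecessors; its own W3 bump gives (0, 0, 0, 1)
invoked at 5, D has no predecessors; its own W2 bump gives (0, 0, 1, 0)
invoked at 2, B has no predecessors; its own W0 bump gives (1, 0, 0, 0)
merge at E (invoked 7): VC(A)=(0, 0, 0, 1), own-thread bump on W3 → (0, 0, 0, 2)
merge at C (invoked 4): VC(D)=(0, 0, 1, 0), own-thread bump on W1 → (0, 1, 1, 0)
target: VC(C) = (0, 1, 1, 0)

(0, 1, 1, 0)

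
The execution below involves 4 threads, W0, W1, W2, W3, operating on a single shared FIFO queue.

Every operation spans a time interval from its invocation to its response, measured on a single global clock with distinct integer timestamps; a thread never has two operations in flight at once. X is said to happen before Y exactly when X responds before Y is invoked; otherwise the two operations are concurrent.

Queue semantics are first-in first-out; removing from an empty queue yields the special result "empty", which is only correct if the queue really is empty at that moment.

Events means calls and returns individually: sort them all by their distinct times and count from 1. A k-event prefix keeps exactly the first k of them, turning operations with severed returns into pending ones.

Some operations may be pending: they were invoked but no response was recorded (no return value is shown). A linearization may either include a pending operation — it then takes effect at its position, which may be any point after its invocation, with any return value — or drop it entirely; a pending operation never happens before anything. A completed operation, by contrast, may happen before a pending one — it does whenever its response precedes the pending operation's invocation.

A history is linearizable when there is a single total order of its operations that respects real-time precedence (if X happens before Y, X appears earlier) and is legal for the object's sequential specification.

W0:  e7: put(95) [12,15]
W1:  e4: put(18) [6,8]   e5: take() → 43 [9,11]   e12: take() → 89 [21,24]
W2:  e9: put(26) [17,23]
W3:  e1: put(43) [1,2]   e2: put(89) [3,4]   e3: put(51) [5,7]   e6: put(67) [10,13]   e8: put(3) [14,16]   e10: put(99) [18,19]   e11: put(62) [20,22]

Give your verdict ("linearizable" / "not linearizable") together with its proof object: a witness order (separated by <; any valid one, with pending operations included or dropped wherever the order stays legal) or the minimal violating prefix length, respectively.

linearizable — witness: e1 < e2 < e3 < e4 < e5 < e6 < e7 < e8 < e9 < e10 < e11 < e12

after step 1 (e1 put(43)): queue <43>
after step 2 (e2 put(89)): queue <43,89>
after step 3 (e3 put(51)): queue <43,89,51>
after step 4 (e4 put(18)): queue <43,89,51,18>
after step 5 (e5 take() → 43): queue <89,51,18>
after step 6 (e6 put(67)): queue <89,51,18,67>
after step 7 (e7 put(95)): queue <89,51,18,67,95>
after step 8 (e8 put(3)): queue <89,51,18,67,95,3>
after step 9 (e9 put(26)): queue <89,51,18,67,95,3,26>
after step 10 (e10 put(99)): queue <89,51,18,67,95,3,26,99>
after step 11 (e11 put(62)): queue <89,51,18,67,95,3,26,99,62>
after step 12 (e12 take() → 89): queue <51,18,67,95,3,26,99,62>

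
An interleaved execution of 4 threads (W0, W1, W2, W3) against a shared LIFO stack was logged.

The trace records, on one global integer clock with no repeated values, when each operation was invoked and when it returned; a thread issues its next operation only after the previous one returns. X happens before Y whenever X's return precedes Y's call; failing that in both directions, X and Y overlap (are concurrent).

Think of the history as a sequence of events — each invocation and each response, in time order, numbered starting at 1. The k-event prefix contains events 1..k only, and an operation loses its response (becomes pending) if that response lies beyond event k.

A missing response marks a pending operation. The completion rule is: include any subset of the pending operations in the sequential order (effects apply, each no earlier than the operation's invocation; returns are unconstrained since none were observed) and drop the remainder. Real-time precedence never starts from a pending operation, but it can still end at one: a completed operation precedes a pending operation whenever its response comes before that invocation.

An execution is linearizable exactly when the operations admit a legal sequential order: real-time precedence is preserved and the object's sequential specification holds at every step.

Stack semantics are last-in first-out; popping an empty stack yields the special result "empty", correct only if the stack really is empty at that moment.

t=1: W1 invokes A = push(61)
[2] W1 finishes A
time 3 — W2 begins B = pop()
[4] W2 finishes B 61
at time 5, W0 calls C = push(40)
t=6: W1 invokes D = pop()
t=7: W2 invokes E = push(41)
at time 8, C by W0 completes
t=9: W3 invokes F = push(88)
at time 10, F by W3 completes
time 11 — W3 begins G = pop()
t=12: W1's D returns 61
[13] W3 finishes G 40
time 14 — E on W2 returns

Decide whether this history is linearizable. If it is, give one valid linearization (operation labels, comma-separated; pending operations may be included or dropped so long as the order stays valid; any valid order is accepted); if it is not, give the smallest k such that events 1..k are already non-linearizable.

not linearizable — minimal violating prefix: 12 events

prefix check: 1..11 passes, 1..12 fails once D's time-12 response joins
every one of the 3 real-time-consistent orders over 5 completed LIFO stack ops fails the sequential spec
every completion of the 2 pending operations (E, G) was checked; none linearizes
for example A, B, C, D, F (pending dropped) fails at step 4: D pop() → 61 is not legal there
for example A, B, C, F, D (pending dropped) fails at step 5: D pop() → 61 is not legal there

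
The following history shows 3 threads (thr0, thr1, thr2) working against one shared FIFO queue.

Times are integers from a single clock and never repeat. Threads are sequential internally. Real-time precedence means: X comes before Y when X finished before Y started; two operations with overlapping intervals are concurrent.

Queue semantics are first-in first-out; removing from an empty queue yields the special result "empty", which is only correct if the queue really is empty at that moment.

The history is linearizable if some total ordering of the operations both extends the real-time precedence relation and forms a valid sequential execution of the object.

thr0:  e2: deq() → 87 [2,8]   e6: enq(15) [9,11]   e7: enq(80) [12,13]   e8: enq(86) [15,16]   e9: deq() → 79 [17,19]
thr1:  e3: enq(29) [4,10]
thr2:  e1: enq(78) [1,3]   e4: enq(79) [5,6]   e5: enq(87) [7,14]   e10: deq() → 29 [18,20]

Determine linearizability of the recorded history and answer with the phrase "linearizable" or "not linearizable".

not linearizable

already the first 8 events (up to e2's response at time 8) admit no linearization; the first 7 still do
3 completed operations, 3 real-time-consistent orders — every FIFO queue replay fails
no escape via the 2 pending operations (e3, e5): every completion choice fails
sample order e1, e2, e4 (pending dropped) stalls at step 2 — e2 deq() → 87 has no legal effect
sample order e1, e4, e2 (pending dropped) stalls at step 3 — e2 deq() → 87 has no legal effect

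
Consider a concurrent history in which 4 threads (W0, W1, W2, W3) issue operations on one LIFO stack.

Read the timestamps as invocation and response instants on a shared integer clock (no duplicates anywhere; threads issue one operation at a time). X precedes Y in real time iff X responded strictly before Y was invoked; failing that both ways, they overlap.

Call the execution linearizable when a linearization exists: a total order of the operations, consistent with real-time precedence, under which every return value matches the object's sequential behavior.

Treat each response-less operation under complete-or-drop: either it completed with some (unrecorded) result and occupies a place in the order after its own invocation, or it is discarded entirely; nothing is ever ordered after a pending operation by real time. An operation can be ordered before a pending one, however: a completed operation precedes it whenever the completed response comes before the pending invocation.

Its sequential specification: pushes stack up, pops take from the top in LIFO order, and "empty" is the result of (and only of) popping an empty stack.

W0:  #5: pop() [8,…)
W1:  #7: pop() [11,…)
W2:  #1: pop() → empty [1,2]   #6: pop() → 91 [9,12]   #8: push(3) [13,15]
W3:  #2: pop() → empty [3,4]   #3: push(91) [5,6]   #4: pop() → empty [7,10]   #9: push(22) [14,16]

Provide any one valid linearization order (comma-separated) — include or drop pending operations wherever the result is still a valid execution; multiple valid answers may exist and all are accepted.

#1, #2, #3, #6, #4, #5, #7, #8, #9

step 1: #1 pop() → empty — stack <>
step 2: #2 pop() → empty — stack <>
step 3: #3 push(91) — stack <91>
step 4: #6 pop() → 91 — stack <>
step 5: #4 pop() → empty — stack <>
step 6: #5 pop() (pending, included) — stack <>
step 7: #7 pop() (pending, included) — stack <>
step 8: #8 push(3) — stack <3>
step 9: #9 push(22) — stack <3,22>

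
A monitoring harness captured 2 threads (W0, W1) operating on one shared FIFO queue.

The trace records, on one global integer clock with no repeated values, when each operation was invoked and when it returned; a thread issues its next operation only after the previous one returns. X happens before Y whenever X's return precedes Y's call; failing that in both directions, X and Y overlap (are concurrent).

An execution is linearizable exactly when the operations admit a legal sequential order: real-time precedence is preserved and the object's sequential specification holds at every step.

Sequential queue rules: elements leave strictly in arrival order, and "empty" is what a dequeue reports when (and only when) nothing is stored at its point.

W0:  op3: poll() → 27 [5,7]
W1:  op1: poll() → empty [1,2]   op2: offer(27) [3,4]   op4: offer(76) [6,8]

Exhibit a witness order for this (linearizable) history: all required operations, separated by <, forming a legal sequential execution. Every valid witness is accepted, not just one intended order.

op1 < op2 < op3 < op4

step 1: op1 poll() → empty — queue <>
step 2: op2 offer(27) — queue <27>
step 3: op3 poll() → 27 — queue <>
step 4: op4 offer(76) — queue <76>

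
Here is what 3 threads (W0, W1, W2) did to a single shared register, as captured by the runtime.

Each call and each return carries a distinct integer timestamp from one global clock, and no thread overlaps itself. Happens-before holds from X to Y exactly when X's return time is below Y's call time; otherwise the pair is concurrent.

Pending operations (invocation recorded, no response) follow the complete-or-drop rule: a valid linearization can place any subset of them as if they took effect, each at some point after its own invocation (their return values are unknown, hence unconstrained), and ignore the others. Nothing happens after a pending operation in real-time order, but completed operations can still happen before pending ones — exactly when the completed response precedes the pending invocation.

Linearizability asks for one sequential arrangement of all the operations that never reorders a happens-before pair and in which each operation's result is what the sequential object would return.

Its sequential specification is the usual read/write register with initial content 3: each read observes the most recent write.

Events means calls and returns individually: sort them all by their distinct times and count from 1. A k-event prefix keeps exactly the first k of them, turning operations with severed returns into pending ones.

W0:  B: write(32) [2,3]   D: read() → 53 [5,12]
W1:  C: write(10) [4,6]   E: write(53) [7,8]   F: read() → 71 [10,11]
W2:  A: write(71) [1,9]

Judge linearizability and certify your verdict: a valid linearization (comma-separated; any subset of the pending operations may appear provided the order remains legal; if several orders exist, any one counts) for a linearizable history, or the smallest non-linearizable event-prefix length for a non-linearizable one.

1. B write(32), leaving value 32
2. C write(10), leaving value 10
3. E write(53), leaving value 53
4. D read() → 53, leaving value 53
5. A write(71), leaving value 71
6. F read() → 71, leaving value 71

linearizable — witness: B, C, E, D, A, F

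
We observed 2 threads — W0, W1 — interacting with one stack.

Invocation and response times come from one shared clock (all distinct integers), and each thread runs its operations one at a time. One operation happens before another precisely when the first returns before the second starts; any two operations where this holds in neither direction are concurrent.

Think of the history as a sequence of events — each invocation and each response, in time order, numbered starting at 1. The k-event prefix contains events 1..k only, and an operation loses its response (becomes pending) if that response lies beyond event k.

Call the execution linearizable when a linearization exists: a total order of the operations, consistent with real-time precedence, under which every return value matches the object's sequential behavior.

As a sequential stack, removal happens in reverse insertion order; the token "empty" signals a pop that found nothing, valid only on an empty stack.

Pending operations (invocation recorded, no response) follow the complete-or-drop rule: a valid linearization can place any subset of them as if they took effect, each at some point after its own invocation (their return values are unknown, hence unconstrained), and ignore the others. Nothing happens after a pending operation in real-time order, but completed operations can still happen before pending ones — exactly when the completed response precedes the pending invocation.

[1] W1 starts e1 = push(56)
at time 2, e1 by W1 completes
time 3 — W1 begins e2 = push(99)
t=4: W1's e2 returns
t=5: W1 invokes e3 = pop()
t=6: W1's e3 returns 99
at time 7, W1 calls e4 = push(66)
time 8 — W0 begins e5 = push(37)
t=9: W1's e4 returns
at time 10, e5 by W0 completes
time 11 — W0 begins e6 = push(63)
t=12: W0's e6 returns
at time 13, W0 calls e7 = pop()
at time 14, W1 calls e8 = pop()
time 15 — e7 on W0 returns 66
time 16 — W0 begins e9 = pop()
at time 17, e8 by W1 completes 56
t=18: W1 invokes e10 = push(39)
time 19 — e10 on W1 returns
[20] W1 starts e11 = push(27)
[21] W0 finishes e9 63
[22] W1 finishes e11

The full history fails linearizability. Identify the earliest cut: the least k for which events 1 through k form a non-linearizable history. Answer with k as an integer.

17

events 1..16 are linearizable; a witness order is e1, e2, e3, e5, e4, e6, e8, e7:
1. e1 push(56), leaving stack <56>
2. e2 push(99), leaving stack <56,99>
3. e3 pop() → 99, leaving stack <56>
4. e5 push(37), leaving stack <56,37>
5. e4 push(66), leaving stack <56,37,66>
6. e6 push(63), leaving stack <56,37,66,63>
7. e8 pop() (pending, included), leaving stack <56,37,66>
8. e7 pop() → 66, leaving stack <56,37>
include event 17 — e8 responding at 17 — and every candidate order breaks
including or dropping the 1 pending operation (e9) in any combination fails
e.g. e1, e2, e3, e4, e5, e6, e7, e8 (pending dropped): illegal at step 7, since e7 pop() → 66 cannot apply there
e.g. e1, e2, e3, e4, e5, e6, e8, e7 (pending dropped): illegal at step 7, since e8 pop() → 56 cannot apply there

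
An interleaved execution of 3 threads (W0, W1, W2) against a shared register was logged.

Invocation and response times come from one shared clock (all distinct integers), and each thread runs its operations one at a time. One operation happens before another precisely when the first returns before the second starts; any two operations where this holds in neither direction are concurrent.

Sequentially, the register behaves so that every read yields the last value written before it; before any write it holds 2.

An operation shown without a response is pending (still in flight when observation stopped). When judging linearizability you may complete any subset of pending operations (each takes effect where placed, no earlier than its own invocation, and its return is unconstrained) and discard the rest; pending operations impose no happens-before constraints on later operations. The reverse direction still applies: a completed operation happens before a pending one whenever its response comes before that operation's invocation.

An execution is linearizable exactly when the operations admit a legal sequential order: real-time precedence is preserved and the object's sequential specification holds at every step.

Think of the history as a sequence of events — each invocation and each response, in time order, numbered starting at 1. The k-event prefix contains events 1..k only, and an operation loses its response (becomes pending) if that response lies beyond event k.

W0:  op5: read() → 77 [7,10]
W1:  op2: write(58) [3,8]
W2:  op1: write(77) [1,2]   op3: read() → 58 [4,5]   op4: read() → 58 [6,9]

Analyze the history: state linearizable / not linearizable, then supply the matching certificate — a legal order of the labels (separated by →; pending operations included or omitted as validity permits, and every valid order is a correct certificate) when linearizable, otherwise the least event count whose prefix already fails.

not linearizable — minimal violating prefix: 10 events

through event 9 a valid linearization exists; event 10 (op5 responding at time 10) ends that
8 orders of the 5 completed register ops respect real time; none is legal
for example op1, op2, op3, op4, op5 fails at step 5: op5 read() → 77 is not legal there
for example op1, op2, op3, op5, op4 fails at step 4: op5 read() → 77 is not legal there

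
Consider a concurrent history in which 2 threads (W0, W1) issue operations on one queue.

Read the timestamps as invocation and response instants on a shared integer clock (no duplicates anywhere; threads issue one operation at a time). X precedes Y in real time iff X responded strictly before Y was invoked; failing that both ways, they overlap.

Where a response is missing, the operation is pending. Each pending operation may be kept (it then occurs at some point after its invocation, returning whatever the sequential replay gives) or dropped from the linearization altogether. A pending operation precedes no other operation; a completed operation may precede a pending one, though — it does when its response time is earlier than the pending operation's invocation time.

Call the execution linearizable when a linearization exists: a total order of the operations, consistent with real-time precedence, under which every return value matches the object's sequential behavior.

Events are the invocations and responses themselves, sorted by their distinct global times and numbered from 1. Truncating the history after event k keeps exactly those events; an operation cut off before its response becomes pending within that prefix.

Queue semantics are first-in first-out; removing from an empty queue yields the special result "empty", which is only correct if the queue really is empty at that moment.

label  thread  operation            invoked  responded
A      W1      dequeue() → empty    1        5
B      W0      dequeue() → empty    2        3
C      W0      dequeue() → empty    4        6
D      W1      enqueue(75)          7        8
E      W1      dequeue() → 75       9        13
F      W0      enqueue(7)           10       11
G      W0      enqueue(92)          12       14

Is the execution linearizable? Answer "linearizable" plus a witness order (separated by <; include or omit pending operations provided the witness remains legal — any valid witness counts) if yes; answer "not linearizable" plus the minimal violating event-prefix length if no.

linearizable — witness: A < B < C < D < E < F < G

1. A dequeue() → empty, leaving queue <>
2. B dequeue() → empty, leaving queue <>
3. C dequeue() → empty, leaving queue <>
4. D enqueue(75), leaving queue <75>
5. E dequeue() → 75, leaving queue <>
6. F enqueue(7), leaving queue <7>
7. G enqueue(92), leaving queue <7,92>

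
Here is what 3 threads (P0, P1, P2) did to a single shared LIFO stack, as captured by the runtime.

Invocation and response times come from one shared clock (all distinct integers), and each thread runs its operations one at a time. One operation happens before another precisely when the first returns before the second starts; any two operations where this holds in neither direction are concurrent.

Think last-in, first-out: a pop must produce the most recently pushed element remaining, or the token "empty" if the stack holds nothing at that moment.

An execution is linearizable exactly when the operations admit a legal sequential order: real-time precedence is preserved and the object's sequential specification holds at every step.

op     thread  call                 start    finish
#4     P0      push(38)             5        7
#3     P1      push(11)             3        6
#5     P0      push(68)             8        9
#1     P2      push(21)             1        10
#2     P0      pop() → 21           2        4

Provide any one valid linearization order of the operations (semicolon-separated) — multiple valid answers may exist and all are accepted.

after step 1 (#1 push(21)): stack <21>
after step 2 (#2 pop() → 21): stack <>
after step 3 (#3 push(11)): stack <11>
after step 4 (#4 push(38)): stack <11,38>
after step 5 (#5 push(68)): stack <11,38,68>

#1; #2; #3; #4; #5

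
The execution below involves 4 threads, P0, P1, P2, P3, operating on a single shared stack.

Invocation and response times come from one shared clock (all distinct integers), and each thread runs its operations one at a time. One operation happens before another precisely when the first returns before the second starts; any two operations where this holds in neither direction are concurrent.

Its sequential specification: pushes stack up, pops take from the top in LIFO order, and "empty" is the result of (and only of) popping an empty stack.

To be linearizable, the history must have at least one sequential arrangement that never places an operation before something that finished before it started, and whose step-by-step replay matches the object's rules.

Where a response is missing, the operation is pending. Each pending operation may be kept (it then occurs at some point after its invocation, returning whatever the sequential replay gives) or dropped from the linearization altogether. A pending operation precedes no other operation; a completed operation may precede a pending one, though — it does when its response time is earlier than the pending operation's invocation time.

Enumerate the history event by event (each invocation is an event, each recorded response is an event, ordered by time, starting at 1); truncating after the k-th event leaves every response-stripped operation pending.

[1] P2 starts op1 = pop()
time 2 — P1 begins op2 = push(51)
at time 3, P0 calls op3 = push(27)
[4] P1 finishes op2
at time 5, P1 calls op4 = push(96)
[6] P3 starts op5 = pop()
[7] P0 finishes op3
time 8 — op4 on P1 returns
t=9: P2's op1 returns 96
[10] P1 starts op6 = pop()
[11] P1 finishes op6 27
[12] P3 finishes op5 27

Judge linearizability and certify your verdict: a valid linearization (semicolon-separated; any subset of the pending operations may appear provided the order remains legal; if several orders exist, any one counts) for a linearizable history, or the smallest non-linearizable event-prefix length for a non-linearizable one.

prefix check: 1..11 passes, 1..12 fails once op5's time-12 response joins
no legal order exists: 52 real-time-consistent candidates over 6 completed stack operations, all rejected
one such order, op1, op2, op3, op4, op5, op6, breaks at step 1 where op1 pop() → 96 is illegal
one such order, op1, op2, op3, op4, op6, op5, breaks at step 1 where op1 pop() → 96 is illegal

not linearizable — minimal violating prefix: 12 events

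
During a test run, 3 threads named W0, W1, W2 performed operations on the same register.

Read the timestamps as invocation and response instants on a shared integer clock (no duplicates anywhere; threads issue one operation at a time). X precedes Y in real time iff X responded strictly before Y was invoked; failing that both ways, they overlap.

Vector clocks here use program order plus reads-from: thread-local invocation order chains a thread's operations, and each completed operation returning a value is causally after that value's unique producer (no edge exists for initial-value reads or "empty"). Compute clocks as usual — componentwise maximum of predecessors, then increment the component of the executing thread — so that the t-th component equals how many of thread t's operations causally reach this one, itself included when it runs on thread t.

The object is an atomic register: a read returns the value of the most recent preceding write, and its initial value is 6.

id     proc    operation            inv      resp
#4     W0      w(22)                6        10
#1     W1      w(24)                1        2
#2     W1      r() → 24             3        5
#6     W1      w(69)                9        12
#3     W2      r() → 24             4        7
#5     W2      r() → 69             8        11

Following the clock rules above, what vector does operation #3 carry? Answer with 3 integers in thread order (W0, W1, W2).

(0, 1, 1)

invoked at 1, #1 has no predecessors; its own W1 bump gives (0, 1, 0)
invoked at 6, #4 has no predecessors; its own W0 bump gives (1, 0, 0)
#3, invoked 4, takes VC(#1)=(0, 1, 0) under max, adds 1 for W2 → (0, 1, 1)
#2, invoked 3, takes VC(#1)=(0, 1, 0) under max, adds 1 for W1 → (0, 2, 0)
#6, invoked 9, takes VC(#2)=(0, 2, 0) under max, adds 1 for W1 → (0, 3, 0)
#5, invoked 8, takes VC(#3)=(0, 1, 1), VC(#6)=(0, 3, 0) under max, adds 1 for W2 → (0, 3, 2)
target: VC(#3) = (0, 1, 1)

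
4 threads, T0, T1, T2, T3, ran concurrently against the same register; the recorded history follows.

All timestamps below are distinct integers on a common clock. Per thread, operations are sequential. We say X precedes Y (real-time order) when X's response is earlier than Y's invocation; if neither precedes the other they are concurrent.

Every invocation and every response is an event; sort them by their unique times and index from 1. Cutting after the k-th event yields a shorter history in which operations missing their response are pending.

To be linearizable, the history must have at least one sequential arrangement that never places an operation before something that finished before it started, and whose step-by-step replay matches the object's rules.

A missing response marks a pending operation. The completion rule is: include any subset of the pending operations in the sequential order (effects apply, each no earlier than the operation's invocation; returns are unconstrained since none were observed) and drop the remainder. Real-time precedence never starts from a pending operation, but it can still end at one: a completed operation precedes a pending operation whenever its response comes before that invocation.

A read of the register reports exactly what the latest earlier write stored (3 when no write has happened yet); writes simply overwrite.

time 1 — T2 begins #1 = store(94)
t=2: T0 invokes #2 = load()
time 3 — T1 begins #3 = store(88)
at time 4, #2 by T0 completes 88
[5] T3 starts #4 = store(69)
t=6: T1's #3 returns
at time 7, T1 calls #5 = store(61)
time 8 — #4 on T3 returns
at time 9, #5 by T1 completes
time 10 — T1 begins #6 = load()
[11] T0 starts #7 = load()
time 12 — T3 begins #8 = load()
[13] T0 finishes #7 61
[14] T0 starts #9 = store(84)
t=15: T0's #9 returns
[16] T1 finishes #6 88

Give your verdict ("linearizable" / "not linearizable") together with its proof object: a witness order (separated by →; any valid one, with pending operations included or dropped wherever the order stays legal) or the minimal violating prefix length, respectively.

not linearizable — minimal violating prefix: 16 events

cut after 15 events: linearizable; cut after 16 events (#6 responds, time 16): not linearizable
every one of the 15 real-time-consistent orders over 7 completed register ops fails the sequential spec
including or dropping the 2 pending operations (#1, #8) in any combination fails
one such order, #2, #3, #4, #5, #6, #7, #9 (pending dropped), breaks at step 1 where #2 load() → 88 is illegal
one such order, #2, #3, #4, #5, #7, #6, #9 (pending dropped), breaks at step 1 where #2 load() → 88 is illegal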